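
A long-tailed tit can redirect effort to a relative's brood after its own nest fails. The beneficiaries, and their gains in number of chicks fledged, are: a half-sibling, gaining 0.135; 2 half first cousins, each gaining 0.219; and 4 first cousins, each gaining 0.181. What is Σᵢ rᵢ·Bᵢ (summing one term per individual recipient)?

0.151625

r to a half-sibling = 0.25 (half-sibs share one parent — one path of length 2: r = (1/2)^2 = 1/4).
r to a half first cousin = 0.0625 (half first cousins share one grandparent — one path of length 4: r = (1/2)^4 = 1/16).
r to a first cousin = 0.125 (first cousins share one grandparent pair — two paths of length 4: r = 2·(1/2)^4 = 1/8).
Summing one r·B term per recipient: 1·0.25·0.135 + 2·0.0625·0.219 + 4·0.125·0.181 = 0.151625.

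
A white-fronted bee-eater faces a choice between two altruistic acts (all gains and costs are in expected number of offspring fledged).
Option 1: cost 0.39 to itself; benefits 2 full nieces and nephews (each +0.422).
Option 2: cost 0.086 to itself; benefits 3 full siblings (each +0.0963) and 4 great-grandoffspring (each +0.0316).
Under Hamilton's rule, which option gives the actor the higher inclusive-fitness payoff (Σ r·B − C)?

Option 2

Option 1: r to a full niece or nephew = 0.25.
Option 1: Σ r·B − C = (2·0.25·0.422) − 0.39 = -0.179.
Option 2: r to a full sibling = 0.5.
Option 2: r to a great-grandoffspring = 0.125.
Option 2: Σ r·B − C = (3·0.5·0.0963 + 4·0.125·0.0316) − 0.086 = 0.07425.
Option 2 has the higher net inclusive-fitness payoff.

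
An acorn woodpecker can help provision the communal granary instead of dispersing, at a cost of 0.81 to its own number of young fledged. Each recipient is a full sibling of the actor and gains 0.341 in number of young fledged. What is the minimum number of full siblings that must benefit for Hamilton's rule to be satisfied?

5

r to a full sibling = 0.5 (full sibs share both parents — two paths of length 2: r = 2·(1/2)^2 = 1/2).
Hamilton's rule: n·r·B > C  ⇒  n > C/(r·B) = 0.81/(0.5·0.341) = 4.751.
The smallest integer exceeding 4.751 is 5.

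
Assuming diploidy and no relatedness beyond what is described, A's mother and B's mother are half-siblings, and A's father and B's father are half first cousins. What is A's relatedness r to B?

0.078125

Relatedness sums over independent paths through distinct common ancestors.
A and B are related in two ways: half first cousins through their mothers (r = 1/16) and half second cousins through their fathers (r = 1/64).
r = 1/16 + 1/64 = 0.078125.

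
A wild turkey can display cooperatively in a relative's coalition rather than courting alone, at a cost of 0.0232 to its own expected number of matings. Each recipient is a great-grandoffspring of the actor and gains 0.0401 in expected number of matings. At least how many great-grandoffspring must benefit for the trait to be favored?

r to a great-grandoffspring = 0.125 (three parent–offspring links: r = (1/2)^3 = 1/8).
Hamilton's rule: n·r·B > C  ⇒  n > C/(r·B) = 0.0232/(0.125·0.0401) = 4.628.
The smallest integer exceeding 4.628 is 5.

5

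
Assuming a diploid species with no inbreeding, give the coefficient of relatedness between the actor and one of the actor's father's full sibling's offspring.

0.125

Each parent–offspring link contributes a factor of 1/2, and independent paths through distinct common ancestors add.
First cousins share one grandparent pair — two paths of length 4: r = 2·(1/2)^4 = 1/8.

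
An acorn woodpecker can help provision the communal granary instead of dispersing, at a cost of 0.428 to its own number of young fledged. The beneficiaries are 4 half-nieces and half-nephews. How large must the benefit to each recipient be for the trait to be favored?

r to a half-niece or half-nephew = 1/8 (half-aunt/uncle↔niece/nephew: one path of length 3: r = (1/2)^3 = 1/8).
Hamilton's rule with n recipients of equal r: n·r·B > C, so B > C/(n·r) = 0.428/(4·0.125) = 0.856.

0.856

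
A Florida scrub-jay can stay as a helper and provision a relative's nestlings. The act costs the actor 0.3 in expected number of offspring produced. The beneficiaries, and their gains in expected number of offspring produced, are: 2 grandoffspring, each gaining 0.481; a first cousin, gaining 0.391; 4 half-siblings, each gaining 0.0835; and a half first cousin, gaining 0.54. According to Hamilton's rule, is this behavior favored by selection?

Yes

Hamilton's rule: the trait is favored when the sum of r·B over every recipient exceeds the actor's cost C.
r to a grandoffspring = 1/4 (two parent–offspring links: r = (1/2)^2 = 1/4).
r to a first cousin = 1/8 (first cousins share one grandparent pair — two paths of length 4: r = 2·(1/2)^4 = 1/8).
r to a half-sibling = 1/4 (half-sibs share one parent — one path of length 2: r = (1/2)^2 = 1/4).
r to a half first cousin = 1/16 (half first cousins share one grandparent — one path of length 4: r = (1/2)^4 = 1/16).
Summing one r·B term per recipient: 2·0.25·0.481 + 1·0.125·0.391 + 4·0.25·0.0835 + 1·0.0625·0.54 = 0.406625.
0.406625 > 0.3: the indirect benefit exceeds the cost.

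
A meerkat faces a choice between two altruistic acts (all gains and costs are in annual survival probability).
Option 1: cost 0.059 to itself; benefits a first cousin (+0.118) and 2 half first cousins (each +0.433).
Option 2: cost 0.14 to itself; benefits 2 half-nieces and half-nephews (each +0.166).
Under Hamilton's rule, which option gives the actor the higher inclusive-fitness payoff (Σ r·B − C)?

Option 1: r to a first cousin = 0.125.
Option 1: r to a half first cousin = 0.0625.
Option 1: Σ r·B − C = (1·0.125·0.118 + 2·0.0625·0.433) − 0.059 = 0.009875.
Option 2: r to a half-niece or half-nephew = 0.125.
Option 2: Σ r·B − C = (2·0.125·0.166) − 0.14 = -0.0985.
Option 1 has the higher net inclusive-fitness payoff.

Option 1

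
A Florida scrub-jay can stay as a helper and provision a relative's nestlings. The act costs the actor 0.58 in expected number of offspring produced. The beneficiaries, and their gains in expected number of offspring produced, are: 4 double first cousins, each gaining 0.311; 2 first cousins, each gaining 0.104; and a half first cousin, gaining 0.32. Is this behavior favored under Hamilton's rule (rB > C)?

No

Hamilton's rule: the trait is favored when the sum of r·B over every recipient exceeds the actor's cost C.
r to a double first cousin = 1/4 (double first cousins share both grandparent pairs — four paths of length 4: r = 4·(1/2)^4 = 1/4).
r to a first cousin = 1/8 (first cousins share one grandparent pair — two paths of length 4: r = 2·(1/2)^4 = 1/8).
r to a half first cousin = 1/16 (half first cousins share one grandparent — one path of length 4: r = (1/2)^4 = 1/16).
Summing one r·B term per recipient: 4·0.25·0.311 + 2·0.125·0.104 + 1·0.0625·0.32 = 0.357.
0.357 < 0.58: the indirect benefit is less than the cost.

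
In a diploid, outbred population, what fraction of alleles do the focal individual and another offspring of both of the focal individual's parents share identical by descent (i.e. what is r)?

Each parent–offspring link contributes a factor of 1/2, and independent paths through distinct common ancestors add.
Full sibs share both parents — two paths of length 2: r = 2·(1/2)^2 = 1/2.

0.5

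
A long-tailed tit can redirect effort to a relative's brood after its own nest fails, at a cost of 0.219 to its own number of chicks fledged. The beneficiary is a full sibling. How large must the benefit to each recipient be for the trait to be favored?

0.438

r to a full sibling = 0.5 (full sibs share both parents — two paths of length 2: r = 2·(1/2)^2 = 1/2).
Hamilton's rule with n recipients of equal r: n·r·B > C, so B > C/(n·r) = 0.219/(1·0.5) = 0.438.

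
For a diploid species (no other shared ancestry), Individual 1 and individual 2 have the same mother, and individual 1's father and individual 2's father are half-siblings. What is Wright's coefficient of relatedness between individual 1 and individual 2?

Relatedness sums over independent paths through distinct common ancestors.
Individual 1 and individual 2 are related in two ways: half-sibs through their shared mother (r = 1/4) and half first cousins through their fathers (r = 1/16).
r = 1/4 + 1/16 = 5/16 = 0.3125.

0.3125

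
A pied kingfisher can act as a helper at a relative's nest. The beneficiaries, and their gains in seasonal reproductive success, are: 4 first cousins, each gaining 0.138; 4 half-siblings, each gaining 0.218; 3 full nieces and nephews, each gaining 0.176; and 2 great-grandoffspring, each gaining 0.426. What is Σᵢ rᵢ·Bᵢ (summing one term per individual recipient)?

0.5255

r to a first cousin = 0.125 (first cousins share one grandparent pair — two paths of length 4: r = 2·(1/2)^4 = 1/8).
r to a half-sibling = 1/4 (half-sibs share one parent — one path of length 2: r = (1/2)^2 = 1/4).
r to a full niece or nephew = 1/4 (full aunt/uncle↔niece/nephew: two paths of length 3 through the shared grandparent pair: r = 2·(1/2)^3 = 1/4).
r to a great-grandoffspring = 0.125 (three parent–offspring links: r = (1/2)^3 = 1/8).
Summing one r·B term per recipient: 4·0.125·0.138 + 4·0.25·0.218 + 3·0.25·0.176 + 2·0.125·0.426 = 0.5255.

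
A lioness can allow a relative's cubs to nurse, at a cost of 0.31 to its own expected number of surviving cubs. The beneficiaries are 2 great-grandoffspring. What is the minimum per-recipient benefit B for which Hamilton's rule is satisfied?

1.24

r to a great-grandoffspring = 0.125 (three parent–offspring links: r = (1/2)^3 = 1/8).
Hamilton's rule with n recipients of equal r: n·r·B > C, so B > C/(n·r) = 0.31/(2·0.125) = 1.24.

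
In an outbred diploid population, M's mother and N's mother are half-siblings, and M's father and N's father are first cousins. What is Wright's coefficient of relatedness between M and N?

Wright's path rule: contributions from independent ancestry routes add.
M and N are related in two ways: half first cousins through their mothers (r = 1/16) and second cousins through their fathers (r = 1/32).
r = 1/16 + 1/32 = 0.09375.

0.09375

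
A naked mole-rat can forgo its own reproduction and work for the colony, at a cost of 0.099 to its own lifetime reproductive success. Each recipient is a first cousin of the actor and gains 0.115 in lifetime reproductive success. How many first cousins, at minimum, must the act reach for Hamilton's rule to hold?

7

r to a first cousin = 1/8 (first cousins share one grandparent pair — two paths of length 4: r = 2·(1/2)^4 = 1/8).
Hamilton's rule: n·r·B > C  ⇒  n > C/(r·B) = 0.099/(0.125·0.115) = 6.887.
The smallest integer exceeding 6.887 is 7.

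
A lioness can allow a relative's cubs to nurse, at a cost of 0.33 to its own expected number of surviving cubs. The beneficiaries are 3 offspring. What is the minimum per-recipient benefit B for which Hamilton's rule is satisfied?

0.22

r to an offspring = 0.5 (one parent–offspring link: r = (1/2)^1 = 1/2).
Hamilton's rule with n recipients of equal r: n·r·B > C, so B > C/(n·r) = 0.33/(3·0.5) = 0.22.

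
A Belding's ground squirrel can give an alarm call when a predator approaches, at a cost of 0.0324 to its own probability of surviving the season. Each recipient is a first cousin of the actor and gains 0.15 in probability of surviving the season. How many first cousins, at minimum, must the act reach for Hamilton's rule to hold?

2

r to a first cousin = 0.125 (first cousins share one grandparent pair — two paths of length 4: r = 2·(1/2)^4 = 1/8).
Hamilton's rule: n·r·B > C  ⇒  n > C/(r·B) = 0.0324/(0.125·0.15) = 1.728.
The smallest integer exceeding 1.728 is 2.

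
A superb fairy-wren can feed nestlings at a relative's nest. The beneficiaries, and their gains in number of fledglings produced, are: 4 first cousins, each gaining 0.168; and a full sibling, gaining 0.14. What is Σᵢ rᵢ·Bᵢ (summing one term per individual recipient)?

0.154

r to a first cousin = 1/8 (first cousins share one grandparent pair — two paths of length 4: r = 2·(1/2)^4 = 1/8).
r to a full sibling = 1/2 (full sibs share both parents — two paths of length 2: r = 2·(1/2)^2 = 1/2).
Summing one r·B term per recipient: 4·0.125·0.168 + 1·0.5·0.14 = 0.154.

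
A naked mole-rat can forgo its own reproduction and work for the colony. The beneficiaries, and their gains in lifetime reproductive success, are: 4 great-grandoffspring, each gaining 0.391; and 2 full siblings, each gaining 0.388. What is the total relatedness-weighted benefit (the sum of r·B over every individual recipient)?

0.5835

r to a great-grandoffspring = 0.125 (three parent–offspring links: r = (1/2)^3 = 1/8).
r to a full sibling = 1/2 (full sibs share both parents — two paths of length 2: r = 2·(1/2)^2 = 1/2).
Summing one r·B term per recipient: 4·0.125·0.391 + 2·0.5·0.388 = 0.5835.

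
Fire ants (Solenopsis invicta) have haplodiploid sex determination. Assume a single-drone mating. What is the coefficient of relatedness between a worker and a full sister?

0.75

Haplodiploid full sisters inherit their father's entire haploid genome identically (contributing 1/2) and on average half of their mother's contribution (1/2 · 1/2 = 1/4); r = 1/2 + 1/4 = 3/4.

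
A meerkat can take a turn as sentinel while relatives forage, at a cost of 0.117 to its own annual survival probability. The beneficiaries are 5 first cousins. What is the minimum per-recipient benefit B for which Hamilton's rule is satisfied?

r to a first cousin = 1/8 (first cousins share one grandparent pair — two paths of length 4: r = 2·(1/2)^4 = 1/8).
Hamilton's rule with n recipients of equal r: n·r·B > C, so B > C/(n·r) = 0.117/(5·0.125) = 0.1872.

0.1872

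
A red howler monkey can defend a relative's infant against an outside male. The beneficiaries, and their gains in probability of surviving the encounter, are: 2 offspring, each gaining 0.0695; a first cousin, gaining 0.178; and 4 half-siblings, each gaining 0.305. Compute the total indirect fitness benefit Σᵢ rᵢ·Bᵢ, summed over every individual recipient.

0.39675

r to an offspring = 1/2 (one parent–offspring link: r = (1/2)^1 = 1/2).
r to a first cousin = 1/8 (first cousins share one grandparent pair — two paths of length 4: r = 2·(1/2)^4 = 1/8).
r to a half-sibling = 1/4 (half-sibs share one parent — one path of length 2: r = (1/2)^2 = 1/4).
Summing one r·B term per recipient: 2·0.5·0.0695 + 1·0.125·0.178 + 4·0.25·0.305 = 0.39675.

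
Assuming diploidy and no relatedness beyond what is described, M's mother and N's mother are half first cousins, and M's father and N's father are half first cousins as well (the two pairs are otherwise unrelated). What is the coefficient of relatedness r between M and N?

0.03125

Wright's path rule: contributions from independent ancestry routes add.
M and N are related in two ways: half second cousins through their mothers (r = 1/64) and half second cousins through their fathers (r = 1/64).
r = 1/64 + 1/64 = 0.03125.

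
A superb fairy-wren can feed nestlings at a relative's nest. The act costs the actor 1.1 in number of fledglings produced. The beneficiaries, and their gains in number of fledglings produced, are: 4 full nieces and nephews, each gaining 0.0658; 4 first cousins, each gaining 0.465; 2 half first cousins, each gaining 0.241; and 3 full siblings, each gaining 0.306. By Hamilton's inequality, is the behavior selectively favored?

Hamilton's rule: the trait is favored when the sum of r·B over every recipient exceeds the actor's cost C.
r to a full niece or nephew = 1/4 (full aunt/uncle↔niece/nephew: two paths of length 3 through the shared grandparent pair: r = 2·(1/2)^3 = 1/4).
r to a first cousin = 1/8 (first cousins share one grandparent pair — two paths of length 4: r = 2·(1/2)^4 = 1/8).
r to a half first cousin = 1/16 (half first cousins share one grandparent — one path of length 4: r = (1/2)^4 = 1/16).
r to a full sibling = 1/2 (full sibs share both parents — two paths of length 2: r = 2·(1/2)^2 = 1/2).
Summing one r·B term per recipient: 4·0.25·0.0658 + 4·0.125·0.465 + 2·0.0625·0.241 + 3·0.5·0.306 = 0.787425.
0.787425 < 1.1: the indirect benefit is less than the cost.

No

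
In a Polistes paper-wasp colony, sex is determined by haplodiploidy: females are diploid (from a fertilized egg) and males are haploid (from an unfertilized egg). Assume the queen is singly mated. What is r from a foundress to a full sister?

0.75

Haplodiploid full sisters inherit their father's entire haploid genome identically (contributing 1/2) and on average half of their mother's contribution (1/2 · 1/2 = 1/4); r = 1/2 + 1/4 = 3/4.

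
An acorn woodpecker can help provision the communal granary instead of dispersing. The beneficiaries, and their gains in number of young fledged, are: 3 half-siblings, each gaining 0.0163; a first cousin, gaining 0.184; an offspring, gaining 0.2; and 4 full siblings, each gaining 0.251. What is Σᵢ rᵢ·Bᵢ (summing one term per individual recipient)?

0.637225

r to a half-sibling = 0.25 (half-sibs share one parent — one path of length 2: r = (1/2)^2 = 1/4).
r to a first cousin = 0.125 (first cousins share one grandparent pair — two paths of length 4: r = 2·(1/2)^4 = 1/8).
r to an offspring = 0.5 (one parent–offspring link: r = (1/2)^1 = 1/2).
r to a full sibling = 0.5 (full sibs share both parents — two paths of length 2: r = 2·(1/2)^2 = 1/2).
Summing one r·B term per recipient: 3·0.25·0.0163 + 1·0.125·0.184 + 1·0.5·0.2 + 4·0.5·0.251 = 0.637225.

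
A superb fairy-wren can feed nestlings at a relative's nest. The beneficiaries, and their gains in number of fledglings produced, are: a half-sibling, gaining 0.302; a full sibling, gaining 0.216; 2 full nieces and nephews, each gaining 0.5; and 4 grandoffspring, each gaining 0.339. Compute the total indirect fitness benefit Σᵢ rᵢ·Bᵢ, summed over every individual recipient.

r to a half-sibling = 0.25 (half-sibs share one parent — one path of length 2: r = (1/2)^2 = 1/4).
r to a full sibling = 0.5 (full sibs share both parents — two paths of length 2: r = 2·(1/2)^2 = 1/2).
r to a full niece or nephew = 0.25 (full aunt/uncle↔niece/nephew: two paths of length 3 through the shared grandparent pair: r = 2·(1/2)^3 = 1/4).
r to a grandoffspring = 0.25 (two parent–offspring links: r = (1/2)^2 = 1/4).
Summing one r·B term per recipient: 1·0.25·0.302 + 1·0.5·0.216 + 2·0.25·0.5 + 4·0.25·0.339 = 0.7725.

0.7725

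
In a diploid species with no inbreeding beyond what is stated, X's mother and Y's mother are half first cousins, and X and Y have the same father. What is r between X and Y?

Independent pedigree routes through distinct common ancestors add.
X and Y are related in two ways: half second cousins through their mothers (r = 1/64) and half-sibs through their shared father (r = 1/4).
r = 1/64 + 1/4 = 0.265625.

0.265625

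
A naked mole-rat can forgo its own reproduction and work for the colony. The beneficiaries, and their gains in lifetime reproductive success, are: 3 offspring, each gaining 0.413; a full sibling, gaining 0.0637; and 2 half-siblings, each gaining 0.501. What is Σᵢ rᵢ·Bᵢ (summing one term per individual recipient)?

0.90185

r to an offspring = 1/2 (one parent–offspring link: r = (1/2)^1 = 1/2).
r to a full sibling = 1/2 (full sibs share both parents — two paths of length 2: r = 2·(1/2)^2 = 1/2).
r to a half-sibling = 1/4 (half-sibs share one parent — one path of length 2: r = (1/2)^2 = 1/4).
Summing one r·B term per recipient: 3·0.5·0.413 + 1·0.5·0.0637 + 2·0.25·0.501 = 0.90185.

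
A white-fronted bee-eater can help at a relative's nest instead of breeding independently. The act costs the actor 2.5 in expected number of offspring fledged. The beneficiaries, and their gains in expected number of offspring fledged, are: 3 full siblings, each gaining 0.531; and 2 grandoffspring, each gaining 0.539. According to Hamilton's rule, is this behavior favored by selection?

No

Hamilton's rule: the trait is favored when the sum of r·B over every recipient exceeds the actor's cost C.
r to a full sibling = 0.5 (full sibs share both parents — two paths of length 2: r = 2·(1/2)^2 = 1/2).
r to a grandoffspring = 0.25 (two parent–offspring links: r = (1/2)^2 = 1/4).
Summing one r·B term per recipient: 3·0.5·0.531 + 2·0.25·0.539 = 1.066.
1.066 < 2.5: the indirect benefit is less than the cost.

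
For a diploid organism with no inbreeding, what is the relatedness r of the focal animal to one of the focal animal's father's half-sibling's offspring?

Each parent–offspring link contributes a factor of 1/2, and independent paths through distinct common ancestors add.
Half first cousins share one grandparent — one path of length 4: r = (1/2)^4 = 1/16.

0.0625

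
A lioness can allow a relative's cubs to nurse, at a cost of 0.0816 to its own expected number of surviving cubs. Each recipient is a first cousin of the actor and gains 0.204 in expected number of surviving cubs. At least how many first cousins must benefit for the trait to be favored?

4

r to a first cousin = 1/8 (first cousins share one grandparent pair — two paths of length 4: r = 2·(1/2)^4 = 1/8).
Hamilton's rule: n·r·B > C  ⇒  n > C/(r·B) = 0.0816/(0.125·0.204) = 3.2.
The smallest integer exceeding 3.2 is 4.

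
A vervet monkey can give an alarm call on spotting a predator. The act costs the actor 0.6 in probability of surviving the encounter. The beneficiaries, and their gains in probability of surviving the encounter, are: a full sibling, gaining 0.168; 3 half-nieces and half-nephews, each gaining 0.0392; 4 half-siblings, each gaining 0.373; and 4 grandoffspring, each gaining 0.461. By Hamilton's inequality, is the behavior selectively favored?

Yes

Hamilton's rule: the trait is favored when the sum of r·B over every recipient exceeds the actor's cost C.
r to a full sibling = 1/2 (full sibs share both parents — two paths of length 2: r = 2·(1/2)^2 = 1/2).
r to a half-niece or half-nephew = 0.125 (half-aunt/uncle↔niece/nephew: one path of length 3: r = (1/2)^3 = 1/8).
r to a half-sibling = 1/4 (half-sibs share one parent — one path of length 2: r = (1/2)^2 = 1/4).
r to a grandoffspring = 1/4 (two parent–offspring links: r = (1/2)^2 = 1/4).
Summing one r·B term per recipient: 1·0.5·0.168 + 3·0.125·0.0392 + 4·0.25·0.373 + 4·0.25·0.461 = 0.9327.
0.9327 > 0.6: the indirect benefit exceeds the cost.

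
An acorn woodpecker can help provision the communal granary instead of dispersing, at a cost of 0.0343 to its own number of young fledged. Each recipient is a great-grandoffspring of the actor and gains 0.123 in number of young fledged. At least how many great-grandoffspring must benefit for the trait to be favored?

r to a great-grandoffspring = 0.125 (three parent–offspring links: r = (1/2)^3 = 1/8).
Hamilton's rule: n·r·B > C  ⇒  n > C/(r·B) = 0.0343/(0.125·0.123) = 2.231.
The smallest integer exceeding 2.231 is 3.

3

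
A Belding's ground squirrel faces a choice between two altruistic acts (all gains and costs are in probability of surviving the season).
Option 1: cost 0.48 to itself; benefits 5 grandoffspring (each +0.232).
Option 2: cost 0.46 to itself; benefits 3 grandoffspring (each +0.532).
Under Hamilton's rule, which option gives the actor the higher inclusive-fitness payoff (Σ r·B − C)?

Option 1: r to a grandoffspring = 0.25.
Option 1: Σ r·B − C = (5·0.25·0.232) − 0.48 = -0.19.
Option 2: r to a grandoffspring = 0.25.
Option 2: Σ r·B − C = (3·0.25·0.532) − 0.46 = -0.061.
Option 2 has the higher net inclusive-fitness payoff.

Option 2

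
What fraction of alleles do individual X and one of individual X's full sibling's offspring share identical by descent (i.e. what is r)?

0.25

Each parent–offspring link contributes a factor of 1/2, and independent paths through distinct common ancestors add.
Full aunt/uncle↔niece/nephew: two paths of length 3 through the shared grandparent pair: r = 2·(1/2)^3 = 1/4.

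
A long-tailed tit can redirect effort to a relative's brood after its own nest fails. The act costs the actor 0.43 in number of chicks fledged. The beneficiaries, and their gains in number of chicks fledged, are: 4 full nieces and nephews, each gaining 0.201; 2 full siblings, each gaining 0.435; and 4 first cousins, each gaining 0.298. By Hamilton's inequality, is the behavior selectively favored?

Hamilton's rule: the trait is favored when the sum of r·B over every recipient exceeds the actor's cost C.
r to a full niece or nephew = 0.25 (full aunt/uncle↔niece/nephew: two paths of length 3 through the shared grandparent pair: r = 2·(1/2)^3 = 1/4).
r to a full sibling = 0.5 (full sibs share both parents — two paths of length 2: r = 2·(1/2)^2 = 1/2).
r to a first cousin = 1/8 (first cousins share one grandparent pair — two paths of length 4: r = 2·(1/2)^4 = 1/8).
Summing one r·B term per recipient: 4·0.25·0.201 + 2·0.5·0.435 + 4·0.125·0.298 = 0.785.
0.785 > 0.43: the indirect benefit exceeds the cost.

Yes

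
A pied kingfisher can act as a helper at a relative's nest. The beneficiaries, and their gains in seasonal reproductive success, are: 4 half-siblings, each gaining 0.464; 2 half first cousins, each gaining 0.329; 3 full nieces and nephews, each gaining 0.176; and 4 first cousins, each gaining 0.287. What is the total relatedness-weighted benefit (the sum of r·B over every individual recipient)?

r to a half-sibling = 0.25 (half-sibs share one parent — one path of length 2: r = (1/2)^2 = 1/4).
r to a half first cousin = 0.0625 (half first cousins share one grandparent — one path of length 4: r = (1/2)^4 = 1/16).
r to a full niece or nephew = 1/4 (full aunt/uncle↔niece/nephew: two paths of length 3 through the shared grandparent pair: r = 2·(1/2)^3 = 1/4).
r to a first cousin = 0.125 (first cousins share one grandparent pair — two paths of length 4: r = 2·(1/2)^4 = 1/8).
Summing one r·B term per recipient: 4·0.25·0.464 + 2·0.0625·0.329 + 3·0.25·0.176 + 4·0.125·0.287 = 0.780625.

0.780625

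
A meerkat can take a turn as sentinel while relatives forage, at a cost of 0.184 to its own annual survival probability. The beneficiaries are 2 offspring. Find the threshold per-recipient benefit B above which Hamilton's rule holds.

r to an offspring = 1/2 (one parent–offspring link: r = (1/2)^1 = 1/2).
Hamilton's rule with n recipients of equal r: n·r·B > C, so B > C/(n·r) = 0.184/(2·0.5) = 0.184.

0.184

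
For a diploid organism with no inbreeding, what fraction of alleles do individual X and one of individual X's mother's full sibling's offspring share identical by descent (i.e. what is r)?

0.125

Each parent–offspring link contributes a factor of 1/2, and independent paths through distinct common ancestors add.
First cousins share one grandparent pair — two paths of length 4: r = 2·(1/2)^4 = 1/8.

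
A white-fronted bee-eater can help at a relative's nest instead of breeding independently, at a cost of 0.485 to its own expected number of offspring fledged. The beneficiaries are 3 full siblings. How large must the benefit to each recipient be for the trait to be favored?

r to a full sibling = 0.5 (full sibs share both parents — two paths of length 2: r = 2·(1/2)^2 = 1/2).
Hamilton's rule with n recipients of equal r: n·r·B > C, so B > C/(n·r) = 0.485/(3·0.5) = 0.3233.

0.3233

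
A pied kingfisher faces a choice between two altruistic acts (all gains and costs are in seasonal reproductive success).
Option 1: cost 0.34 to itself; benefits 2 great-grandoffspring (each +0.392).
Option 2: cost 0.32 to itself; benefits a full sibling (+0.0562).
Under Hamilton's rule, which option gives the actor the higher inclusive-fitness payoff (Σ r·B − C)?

Option 1

Option 1: r to a great-grandoffspring = 0.125.
Option 1: Σ r·B − C = (2·0.125·0.392) − 0.34 = -0.242.
Option 2: r to a full sibling = 0.5.
Option 2: Σ r·B − C = (1·0.5·0.0562) − 0.32 = -0.2919.
Option 1 has the higher net inclusive-fitness payoff.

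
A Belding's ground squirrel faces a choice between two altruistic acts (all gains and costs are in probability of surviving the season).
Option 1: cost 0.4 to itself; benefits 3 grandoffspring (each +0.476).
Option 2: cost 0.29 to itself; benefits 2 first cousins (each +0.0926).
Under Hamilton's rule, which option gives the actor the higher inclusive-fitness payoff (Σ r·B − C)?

Option 1

Option 1: r to a grandoffspring = 0.25.
Option 1: Σ r·B − C = (3·0.25·0.476) − 0.4 = -0.043.
Option 2: r to a first cousin = 0.125.
Option 2: Σ r·B − C = (2·0.125·0.0926) − 0.29 = -0.26685.
Option 1 has the higher net inclusive-fitness payoff.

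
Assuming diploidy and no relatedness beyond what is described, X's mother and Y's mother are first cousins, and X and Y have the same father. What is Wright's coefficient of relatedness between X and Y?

0.28125

With two independent routes of shared ancestry, r is the sum of the two contributions.
X and Y are related in two ways: second cousins through their mothers (r = 1/32) and half-sibs through their shared father (r = 1/4).
r = 1/32 + 1/4 = 0.28125.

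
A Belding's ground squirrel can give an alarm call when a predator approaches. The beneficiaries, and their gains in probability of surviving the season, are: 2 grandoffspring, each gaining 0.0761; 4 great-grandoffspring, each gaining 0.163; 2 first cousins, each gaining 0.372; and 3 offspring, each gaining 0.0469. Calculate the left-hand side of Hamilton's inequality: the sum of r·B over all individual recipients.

r to a grandoffspring = 1/4 (two parent–offspring links: r = (1/2)^2 = 1/4).
r to a great-grandoffspring = 0.125 (three parent–offspring links: r = (1/2)^3 = 1/8).
r to a first cousin = 1/8 (first cousins share one grandparent pair — two paths of length 4: r = 2·(1/2)^4 = 1/8).
r to an offspring = 0.5 (one parent–offspring link: r = (1/2)^1 = 1/2).
Summing one r·B term per recipient: 2·0.25·0.0761 + 4·0.125·0.163 + 2·0.125·0.372 + 3·0.5·0.0469 = 0.2829.

0.2829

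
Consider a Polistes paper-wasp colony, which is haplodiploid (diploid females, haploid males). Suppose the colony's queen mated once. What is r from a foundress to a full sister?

Haplodiploid full sisters inherit their father's entire haploid genome identically (contributing 1/2) and on average half of their mother's contribution (1/2 · 1/2 = 1/4); r = 1/2 + 1/4 = 3/4.

0.75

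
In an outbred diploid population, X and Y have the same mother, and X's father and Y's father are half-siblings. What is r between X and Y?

0.3125

Relatedness sums over independent paths through distinct common ancestors.
X and Y are related in two ways: half-sibs through their shared mother (r = 1/4) and half first cousins through their fathers (r = 1/16).
r = 1/4 + 1/16 = 0.3125.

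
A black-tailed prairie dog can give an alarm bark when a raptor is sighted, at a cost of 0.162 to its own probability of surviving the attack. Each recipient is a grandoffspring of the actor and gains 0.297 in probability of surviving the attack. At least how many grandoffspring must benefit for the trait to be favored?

r to a grandoffspring = 0.25 (two parent–offspring links: r = (1/2)^2 = 1/4).
Hamilton's rule: n·r·B > C  ⇒  n > C/(r·B) = 0.162/(0.25·0.297) = 2.182.
The smallest integer exceeding 2.182 is 3.

3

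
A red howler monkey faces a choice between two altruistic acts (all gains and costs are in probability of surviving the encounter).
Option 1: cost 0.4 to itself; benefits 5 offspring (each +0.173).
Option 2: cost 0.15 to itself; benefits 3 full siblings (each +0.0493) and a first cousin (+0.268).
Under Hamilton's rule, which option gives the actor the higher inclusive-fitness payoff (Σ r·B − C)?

Option 1: r to an offspring = 0.5.
Option 1: Σ r·B − C = (5·0.5·0.173) − 0.4 = 0.0325.
Option 2: r to a full sibling = 0.5.
Option 2: r to a first cousin = 0.125.
Option 2: Σ r·B − C = (3·0.5·0.0493 + 1·0.125·0.268) − 0.15 = -0.04255.
Option 1 has the higher net inclusive-fitness payoff.

Option 1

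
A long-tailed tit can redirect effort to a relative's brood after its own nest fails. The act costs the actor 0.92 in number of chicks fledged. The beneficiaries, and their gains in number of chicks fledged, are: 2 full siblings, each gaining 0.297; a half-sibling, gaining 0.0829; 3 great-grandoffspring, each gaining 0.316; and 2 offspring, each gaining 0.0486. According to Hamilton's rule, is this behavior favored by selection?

No

Hamilton's rule: the trait is favored when the sum of r·B over every recipient exceeds the actor's cost C.
r to a full sibling = 1/2 (full sibs share both parents — two paths of length 2: r = 2·(1/2)^2 = 1/2).
r to a half-sibling = 1/4 (half-sibs share one parent — one path of length 2: r = (1/2)^2 = 1/4).
r to a great-grandoffspring = 0.125 (three parent–offspring links: r = (1/2)^3 = 1/8).
r to an offspring = 1/2 (one parent–offspring link: r = (1/2)^1 = 1/2).
Summing one r·B term per recipient: 2·0.5·0.297 + 1·0.25·0.0829 + 3·0.125·0.316 + 2·0.5·0.0486 = 0.484825.
0.484825 < 0.92: the indirect benefit is less than the cost.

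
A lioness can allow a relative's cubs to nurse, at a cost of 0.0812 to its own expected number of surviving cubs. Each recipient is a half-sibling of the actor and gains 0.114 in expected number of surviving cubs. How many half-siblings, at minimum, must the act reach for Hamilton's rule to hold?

r to a half-sibling = 0.25 (half-sibs share one parent — one path of length 2: r = (1/2)^2 = 1/4).
Hamilton's rule: n·r·B > C  ⇒  n > C/(r·B) = 0.0812/(0.25·0.114) = 2.849.
The smallest integer exceeding 2.849 is 3.

3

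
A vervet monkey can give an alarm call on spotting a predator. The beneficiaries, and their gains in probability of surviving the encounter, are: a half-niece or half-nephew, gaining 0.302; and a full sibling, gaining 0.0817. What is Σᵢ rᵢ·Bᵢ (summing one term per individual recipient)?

0.0786

r to a half-niece or half-nephew = 0.125 (half-aunt/uncle↔niece/nephew: one path of length 3: r = (1/2)^3 = 1/8).
r to a full sibling = 0.5 (full sibs share both parents — two paths of length 2: r = 2·(1/2)^2 = 1/2).
Summing one r·B term per recipient: 1·0.125·0.302 + 1·0.5·0.0817 = 0.0786.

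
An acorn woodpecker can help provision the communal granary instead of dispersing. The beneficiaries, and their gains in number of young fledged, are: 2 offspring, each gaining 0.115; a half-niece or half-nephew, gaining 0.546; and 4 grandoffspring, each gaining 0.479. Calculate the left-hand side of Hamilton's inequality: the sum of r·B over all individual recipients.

r to an offspring = 1/2 (one parent–offspring link: r = (1/2)^1 = 1/2).
r to a half-niece or half-nephew = 0.125 (half-aunt/uncle↔niece/nephew: one path of length 3: r = (1/2)^3 = 1/8).
r to a grandoffspring = 0.25 (two parent–offspring links: r = (1/2)^2 = 1/4).
Summing one r·B term per recipient: 2·0.5·0.115 + 1·0.125·0.546 + 4·0.25·0.479 = 0.66225.

0.66225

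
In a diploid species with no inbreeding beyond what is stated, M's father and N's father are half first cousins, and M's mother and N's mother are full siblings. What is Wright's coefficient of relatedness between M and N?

0.140625

Relatedness sums over independent paths through distinct common ancestors.
M and N are related in two ways: half second cousins through their fathers (r = 1/64) and first cousins through their mothers (r = 1/8).
r = 1/64 + 1/8 = 9/64 = 0.140625.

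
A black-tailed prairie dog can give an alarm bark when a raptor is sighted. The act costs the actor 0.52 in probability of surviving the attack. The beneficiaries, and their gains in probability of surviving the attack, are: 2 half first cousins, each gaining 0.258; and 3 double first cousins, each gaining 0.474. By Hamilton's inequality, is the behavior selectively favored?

Hamilton's rule: the trait is favored when the sum of r·B over every recipient exceeds the actor's cost C.
r to a half first cousin = 1/16 (half first cousins share one grandparent — one path of length 4: r = (1/2)^4 = 1/16).
r to a double first cousin = 0.25 (double first cousins share both grandparent pairs — four paths of length 4: r = 4·(1/2)^4 = 1/4).
Summing one r·B term per recipient: 2·0.0625·0.258 + 3·0.25·0.474 = 0.38775.
0.38775 < 0.52: the indirect benefit is less than the cost.

No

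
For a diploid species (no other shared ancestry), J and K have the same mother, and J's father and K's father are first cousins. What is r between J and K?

Wright's path rule: contributions from independent ancestry routes add.
J and K are related in two ways: half-sibs through their shared mother (r = 1/4) and second cousins through their fathers (r = 1/32).
r = 1/4 + 1/32 = 9/32 = 0.28125.

0.28125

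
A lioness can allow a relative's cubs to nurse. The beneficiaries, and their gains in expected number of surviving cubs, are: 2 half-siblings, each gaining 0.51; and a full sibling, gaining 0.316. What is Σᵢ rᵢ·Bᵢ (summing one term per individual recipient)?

r to a half-sibling = 1/4 (half-sibs share one parent — one path of length 2: r = (1/2)^2 = 1/4).
r to a full sibling = 0.5 (full sibs share both parents — two paths of length 2: r = 2·(1/2)^2 = 1/2).
Summing one r·B term per recipient: 2·0.25·0.51 + 1·0.5·0.316 = 0.413.

0.413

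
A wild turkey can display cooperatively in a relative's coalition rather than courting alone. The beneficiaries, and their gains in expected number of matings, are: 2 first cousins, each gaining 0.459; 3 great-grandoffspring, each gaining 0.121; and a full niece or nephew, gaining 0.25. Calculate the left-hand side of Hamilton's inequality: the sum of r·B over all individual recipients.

0.222625

r to a first cousin = 1/8 (first cousins share one grandparent pair — two paths of length 4: r = 2·(1/2)^4 = 1/8).
r to a great-grandoffspring = 0.125 (three parent–offspring links: r = (1/2)^3 = 1/8).
r to a full niece or nephew = 0.25 (full aunt/uncle↔niece/nephew: two paths of length 3 through the shared grandparent pair: r = 2·(1/2)^3 = 1/4).
Summing one r·B term per recipient: 2·0.125·0.459 + 3·0.125·0.121 + 1·0.25·0.25 = 0.222625.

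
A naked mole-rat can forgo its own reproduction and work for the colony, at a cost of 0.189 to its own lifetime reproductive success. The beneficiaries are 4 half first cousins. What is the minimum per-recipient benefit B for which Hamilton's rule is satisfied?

r to a half first cousin = 1/16 (half first cousins share one grandparent — one path of length 4: r = (1/2)^4 = 1/16).
Hamilton's rule with n recipients of equal r: n·r·B > C, so B > C/(n·r) = 0.189/(4·0.0625) = 0.756.

0.756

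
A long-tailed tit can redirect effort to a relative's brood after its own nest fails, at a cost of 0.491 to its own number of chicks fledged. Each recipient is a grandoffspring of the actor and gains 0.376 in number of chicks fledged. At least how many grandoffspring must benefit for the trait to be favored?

6

r to a grandoffspring = 0.25 (two parent–offspring links: r = (1/2)^2 = 1/4).
Hamilton's rule: n·r·B > C  ⇒  n > C/(r·B) = 0.491/(0.25·0.376) = 5.223.
The smallest integer exceeding 5.223 is 6.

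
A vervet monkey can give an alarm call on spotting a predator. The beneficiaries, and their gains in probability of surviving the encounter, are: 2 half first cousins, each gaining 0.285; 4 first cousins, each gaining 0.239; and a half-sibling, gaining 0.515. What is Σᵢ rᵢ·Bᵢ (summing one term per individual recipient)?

0.283875

r to a half first cousin = 0.0625 (half first cousins share one grandparent — one path of length 4: r = (1/2)^4 = 1/16).
r to a first cousin = 0.125 (first cousins share one grandparent pair — two paths of length 4: r = 2·(1/2)^4 = 1/8).
r to a half-sibling = 0.25 (half-sibs share one parent — one path of length 2: r = (1/2)^2 = 1/4).
Summing one r·B term per recipient: 2·0.0625·0.285 + 4·0.125·0.239 + 1·0.25·0.515 = 0.283875.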